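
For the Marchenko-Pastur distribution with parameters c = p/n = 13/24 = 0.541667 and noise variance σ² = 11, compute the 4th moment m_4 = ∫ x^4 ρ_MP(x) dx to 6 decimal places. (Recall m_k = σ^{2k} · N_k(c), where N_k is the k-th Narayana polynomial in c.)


E[X⁴] = σ⁸ (1 + 6c + 6c² + c³) (fourth MP moment). With σ² = 11 (so σ⁸ = 14641) and c = 13/24 = 0.541667: E[X⁴] = 14641 · (1 + 6·0.541667 + 6·(0.541667)² + (0.541667)³) = 14641 · 6.169343.

So E[X^4] = 90325.353371.


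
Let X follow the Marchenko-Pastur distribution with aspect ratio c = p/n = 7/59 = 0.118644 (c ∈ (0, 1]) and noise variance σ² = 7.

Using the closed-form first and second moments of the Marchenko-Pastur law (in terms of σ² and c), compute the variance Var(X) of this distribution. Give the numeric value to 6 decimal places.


Recall the MP moments m_1 = E[X] = σ² and m_2 = E[X²] = σ⁴ (1 + c).
m_1 = E[X] = σ² = 7, so m_1² = 49.
m_2 = E[X²] = σ⁴ (1 + c) = 49 · (1 + 0.118644) = 49 · 1.118644 = 54.813559.
(Note m_2 − m_1² simplifies to c · σ⁴ = 0.118644 · 49.)

Var(X) = m_2 − m_1² = 54.813559 − 49 = 5.813559.


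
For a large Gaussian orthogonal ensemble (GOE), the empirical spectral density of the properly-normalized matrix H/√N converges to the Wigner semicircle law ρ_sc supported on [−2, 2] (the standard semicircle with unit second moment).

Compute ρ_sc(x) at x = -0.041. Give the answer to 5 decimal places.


ρ_sc(x) = (1/(2π)) √(4 − x²). With x = -0.041:
  4 − x² = 4 − (-0.041)² = 4 − 0.001681 = 3.998319.
  √(4 − x²) = 1.999580.
  1/(2π) = 0.159155.
  ρ_sc(-0.041) = 0.159155 · 1.999580 = 0.318243.

Rounded to 5 decimal places: ρ_sc(-0.041) ≈ 0.31824.


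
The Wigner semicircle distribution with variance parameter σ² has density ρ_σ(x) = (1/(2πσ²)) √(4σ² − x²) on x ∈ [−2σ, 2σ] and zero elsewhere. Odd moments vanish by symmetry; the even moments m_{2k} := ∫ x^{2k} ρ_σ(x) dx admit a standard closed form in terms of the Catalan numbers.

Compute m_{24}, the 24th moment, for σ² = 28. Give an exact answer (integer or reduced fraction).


By the scaled semicircle moment identity, m_{2k} = σ^{2k} · C_k with k = 12.
C_12 = (1/(k+1)) · C(2k, k) = (1/13) · C(24, 12) = (1/13) · 2704156 = 208012.
σ^{2k} = (σ²)^k = (28)^12 = 232218265089212416.

Therefore m_{24} = σ^{24} · C_12 = 232218265089212416 · 208012 = 48304185757737253076992.


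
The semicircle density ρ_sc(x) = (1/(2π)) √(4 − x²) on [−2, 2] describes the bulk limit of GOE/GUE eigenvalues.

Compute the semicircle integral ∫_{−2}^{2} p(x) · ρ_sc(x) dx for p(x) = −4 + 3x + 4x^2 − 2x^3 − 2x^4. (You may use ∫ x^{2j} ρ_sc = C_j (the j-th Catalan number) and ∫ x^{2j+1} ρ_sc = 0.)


Write p(x) = Σ a_i x^i, split into monomials and integrate each against ρ_sc separately.
Using ∫ x^{2j} ρ_sc = C_j = (1/(j+1)) C(2j, j) (Catalan numbers) and ∫ x^{2j+1} ρ_sc = 0 (odd monomials vanish by symmetry):
  i = 0 (even): a_0 · C_{0} = -4 · 1 = -4
  i = 1 (odd): ∫ x^1 ρ_sc = 0 (vanishes)
  i = 2 (even): a_2 · C_{1} = 4 · 1 = 4
  i = 3 (odd): ∫ x^3 ρ_sc = 0 (vanishes)
  i = 4 (even): a_4 · C_{2} = -2 · 2 = -4

Summing the contributions: ∫_{−2}^{2} p(x) ρ_sc(x) dx = (-4) + 4 + (-4) = -4.


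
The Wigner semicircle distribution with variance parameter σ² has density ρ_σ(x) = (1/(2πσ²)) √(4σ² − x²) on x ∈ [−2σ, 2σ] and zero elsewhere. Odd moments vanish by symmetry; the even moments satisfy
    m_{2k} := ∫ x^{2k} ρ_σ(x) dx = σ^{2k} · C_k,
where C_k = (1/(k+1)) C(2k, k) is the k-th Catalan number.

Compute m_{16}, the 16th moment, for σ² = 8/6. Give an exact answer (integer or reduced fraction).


By the scaled semicircle moment identity, m_{2k} = σ^{2k} · C_k with k = 8.
C_8 = (1/(k+1)) · C(2k, k) = (1/9) · C(16, 8) = (1/9) · 12870 = 1430.
σ^{2k} = (σ²)^k = (8/6)^8 = 65536/6561.

Therefore m_{16} = σ^{16} · C_8 = (65536/6561) · 1430 = 93716480/6561.


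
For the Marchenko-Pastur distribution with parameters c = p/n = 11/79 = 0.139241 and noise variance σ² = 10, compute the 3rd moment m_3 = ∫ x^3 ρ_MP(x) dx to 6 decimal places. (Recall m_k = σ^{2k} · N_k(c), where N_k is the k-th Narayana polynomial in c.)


E[X³] = σ⁶ (1 + 3c + c²) (third MP moment). With σ² = 10 (so σ⁶ = 1000) and c = 11/79 = 0.139241: E[X³] = 1000 · (1 + 3·0.139241 + (0.139241)²) = 1000 · 1.437109.

So E[X^3] = 1437.109438.


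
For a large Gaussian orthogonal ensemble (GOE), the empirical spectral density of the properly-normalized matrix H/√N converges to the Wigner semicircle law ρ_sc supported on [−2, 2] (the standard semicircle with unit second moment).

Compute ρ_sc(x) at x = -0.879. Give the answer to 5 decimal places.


ρ_sc(x) = (1/(2π)) √(4 − x²). With x = -0.879:
  4 − x² = 4 − (-0.879)² = 4 − 0.772641 = 3.227359.
  √(4 − x²) = 1.796485.
  1/(2π) = 0.159155.
  ρ_sc(-0.879) = 0.159155 · 1.796485 = 0.285919.

Rounded to 5 decimal places: ρ_sc(-0.879) ≈ 0.28592.


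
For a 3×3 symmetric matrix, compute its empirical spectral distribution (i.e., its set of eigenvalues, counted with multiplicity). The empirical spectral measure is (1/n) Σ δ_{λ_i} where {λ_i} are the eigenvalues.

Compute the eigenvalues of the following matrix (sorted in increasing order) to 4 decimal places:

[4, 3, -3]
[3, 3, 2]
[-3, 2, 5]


Since M is real symmetric, all three eigenvalues are real; they are the roots of det(λI − M) = λ³ − (tr M) λ² + s λ − det M, where s is the sum of the principal 2×2 minors.
tr M = 4 + 3 + 5 = 12.
s = (4·3 − 3²) + (4·5 − (-3)²) + (3·5 − 2²) = 3 + 11 + 11 = 25.
det M (expand along row 1) = 4·11 − 3·21 + (-3)·15 = -64.
Characteristic polynomial: λ³ − 12λ² + 25λ + 64 = 0.
Substitute λ = y + (tr M)/3 = y + 4.000000 to remove the quadratic term: y³ + p·y + q = 0 with p = s − (tr M)²/3 = -23.000000 and q = −2(tr M)³/27 + (tr M)·s/3 − det M = 36.000000.
Three real roots ⇒ use the trigonometric (Viète) form: r = 2√(−p/3) = 5.537749, φ = arccos(3q/(p·r)) = arccos(-0.847935) = 2.582874 rad.
y_k = r·cos(φ/3 − 2πk/3) for k = 0, 1, 2 gives y = 3.609013, 1.832975, -5.441988.
λ_k = y_k + 4.000000 gives λ = 7.6090, 5.8330, -1.4420 (check: the sum is 12.0000 = tr M).

Eigenvalues sorted in increasing order: [-1.4420, 5.8330, 7.6090].


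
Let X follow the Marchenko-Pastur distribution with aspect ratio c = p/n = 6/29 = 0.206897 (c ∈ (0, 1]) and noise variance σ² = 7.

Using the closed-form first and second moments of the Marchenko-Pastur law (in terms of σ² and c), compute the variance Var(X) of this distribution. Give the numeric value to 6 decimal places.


Recall the MP moments m_1 = E[X] = σ² and m_2 = E[X²] = σ⁴ (1 + c).
m_1 = E[X] = σ² = 7, so m_1² = 49.
m_2 = E[X²] = σ⁴ (1 + c) = 49 · (1 + 0.206897) = 49 · 1.206897 = 59.137931.
(Note m_2 − m_1² simplifies to c · σ⁴ = 0.206897 · 49.)

Var(X) = m_2 − m_1² = 59.137931 − 49 = 10.137931.


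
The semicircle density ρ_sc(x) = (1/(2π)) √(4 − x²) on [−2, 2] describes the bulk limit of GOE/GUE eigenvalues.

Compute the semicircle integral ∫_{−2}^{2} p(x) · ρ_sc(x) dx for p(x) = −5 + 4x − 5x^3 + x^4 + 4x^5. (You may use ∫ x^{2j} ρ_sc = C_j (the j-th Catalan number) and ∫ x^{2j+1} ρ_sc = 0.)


Write p(x) = Σ a_i x^i, split into monomials and integrate each against ρ_sc separately.
Using ∫ x^{2j} ρ_sc = C_j = (1/(j+1)) C(2j, j) (Catalan numbers) and ∫ x^{2j+1} ρ_sc = 0 (odd monomials vanish by symmetry):
  i = 0 (even): a_0 · C_{0} = -5 · 1 = -5
  i = 1 (odd): ∫ x^1 ρ_sc = 0 (vanishes)
  i = 3 (odd): ∫ x^3 ρ_sc = 0 (vanishes)
  i = 4 (even): a_4 · C_{2} = 1 · 2 = 2
  i = 5 (odd): ∫ x^5 ρ_sc = 0 (vanishes)

Summing the contributions: ∫_{−2}^{2} p(x) ρ_sc(x) dx = (-5) + 2 = -3.


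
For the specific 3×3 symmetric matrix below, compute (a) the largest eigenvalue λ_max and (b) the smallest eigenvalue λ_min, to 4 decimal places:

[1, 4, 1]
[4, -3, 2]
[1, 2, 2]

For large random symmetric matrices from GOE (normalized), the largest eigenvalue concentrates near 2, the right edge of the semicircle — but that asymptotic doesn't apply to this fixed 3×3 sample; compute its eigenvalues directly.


Since M is real symmetric, all three eigenvalues are real; they are the roots of det(λI − M) = λ³ − (tr M) λ² + s λ − det M, where s is the sum of the principal 2×2 minors.
tr M = 1 + (-3) + 2 = 0.
s = (1·(-3) − 4²) + (1·2 − 1²) + ((-3)·2 − 2²) = -19 + 1 + (-10) = -28.
det M (expand along row 1) = 1·(-10) − 4·6 + 1·11 = -23.
Characteristic polynomial: λ³ − 28λ + 23 = 0.
Substitute λ = y + (tr M)/3 = y + 0.000000 to remove the quadratic term: y³ + p·y + q = 0 with p = s − (tr M)²/3 = -28.000000 and q = −2(tr M)³/27 + (tr M)·s/3 − det M = 23.000000.
Three real roots ⇒ use the trigonometric (Viète) form: r = 2√(−p/3) = 6.110101, φ = arccos(3q/(p·r)) = arccos(-0.403313) = 1.985931 rad.
y_k = r·cos(φ/3 − 2πk/3) for k = 0, 1, 2 gives y = 4.819516, 0.842810, -5.662326.
λ_k = y_k + 0.000000 gives λ = 4.8195, 0.8428, -5.6623 (check: the sum is 0.0000 = tr M).

Hence λ_max = 4.8195 and λ_min = -5.6623.


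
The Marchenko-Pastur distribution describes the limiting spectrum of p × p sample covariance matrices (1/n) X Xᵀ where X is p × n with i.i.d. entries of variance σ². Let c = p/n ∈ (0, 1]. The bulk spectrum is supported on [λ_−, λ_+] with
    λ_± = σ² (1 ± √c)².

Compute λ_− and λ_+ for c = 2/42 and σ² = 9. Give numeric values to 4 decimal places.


c = 2/42 = 0.047619; √c = 0.218218.
λ_− = σ² (1 − √c)² = 9 · (1 − 0.218218)² = 9 · (0.781782)² = 5.500649.
λ_+ = σ² (1 + √c)² = 9 · (1 + 0.218218)² = 9 · (1.218218)² = 13.356493.

Rounded to 4 decimal places: λ_− ≈ 5.5006, λ_+ ≈ 13.3565.


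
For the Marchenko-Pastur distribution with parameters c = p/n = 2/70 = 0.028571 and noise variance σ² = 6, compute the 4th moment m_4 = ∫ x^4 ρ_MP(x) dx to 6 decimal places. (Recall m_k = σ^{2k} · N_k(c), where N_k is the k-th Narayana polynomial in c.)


E[X⁴] = σ⁸ (1 + 6c + 6c² + c³) (fourth MP moment). With σ² = 6 (so σ⁸ = 1296) and c = 2/70 = 0.028571: E[X⁴] = 1296 · (1 + 6·0.028571 + 6·(0.028571)² + (0.028571)³) = 1296 · 1.176350.

So E[X^4] = 1524.549411.


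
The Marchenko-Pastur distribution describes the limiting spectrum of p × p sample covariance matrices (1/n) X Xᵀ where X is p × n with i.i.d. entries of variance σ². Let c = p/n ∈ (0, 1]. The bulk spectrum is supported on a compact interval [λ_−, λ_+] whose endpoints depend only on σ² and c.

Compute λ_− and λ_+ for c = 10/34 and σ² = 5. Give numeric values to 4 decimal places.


c = 10/34 = 0.294118; √c = 0.542326.
λ_− = σ² (1 − √c)² = 5 · (1 − 0.542326)² = 5 · (0.457674)² = 1.047327.
λ_+ = σ² (1 + √c)² = 5 · (1 + 0.542326)² = 5 · (1.542326)² = 11.893850.

Rounded to 4 decimal places: λ_− ≈ 1.0473, λ_+ ≈ 11.8938.


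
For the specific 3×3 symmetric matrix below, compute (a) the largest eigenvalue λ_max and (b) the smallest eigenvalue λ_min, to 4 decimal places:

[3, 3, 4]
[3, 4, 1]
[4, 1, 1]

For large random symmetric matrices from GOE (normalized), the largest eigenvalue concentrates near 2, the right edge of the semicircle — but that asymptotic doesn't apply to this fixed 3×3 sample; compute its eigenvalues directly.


Since M is real symmetric, all three eigenvalues are real; they are the roots of det(λI − M) = λ³ − (tr M) λ² + s λ − det M, where s is the sum of the principal 2×2 minors.
tr M = 3 + 4 + 1 = 8.
s = (3·4 − 3²) + (3·1 − 4²) + (4·1 − 1²) = 3 + (-13) + 3 = -7.
det M (expand along row 1) = 3·3 − 3·(-1) + 4·(-13) = -40.
Characteristic polynomial: λ³ − 8λ² − 7λ + 40 = 0.
Substitute λ = y + (tr M)/3 = y + 2.666667 to remove the quadratic term: y³ + p·y + q = 0 with p = s − (tr M)²/3 = -28.333333 and q = −2(tr M)³/27 + (tr M)·s/3 − det M = -16.592593.
Three real roots ⇒ use the trigonometric (Viète) form: r = 2√(−p/3) = 6.146363, φ = arccos(3q/(p·r)) = arccos(0.285838) = 1.280916 rad.
y_k = r·cos(φ/3 − 2πk/3) for k = 0, 1, 2 gives y = 5.594566, -0.592980, -5.001586.
λ_k = y_k + 2.666667 gives λ = 8.2612, 2.0737, -2.3349 (check: the sum is 8.0000 = tr M).

Hence λ_max = 8.2612 and λ_min = -2.3349.


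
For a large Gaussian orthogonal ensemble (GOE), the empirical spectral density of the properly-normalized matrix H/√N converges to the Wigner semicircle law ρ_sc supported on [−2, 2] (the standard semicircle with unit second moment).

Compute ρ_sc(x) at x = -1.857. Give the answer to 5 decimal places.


ρ_sc(x) = (1/(2π)) √(4 − x²). With x = -1.857:
  4 − x² = 4 − (-1.857)² = 4 − 3.448449 = 0.551551.
  √(4 − x²) = 0.742665.
  1/(2π) = 0.159155.
  ρ_sc(-1.857) = 0.159155 · 0.742665 = 0.118199.

Rounded to 5 decimal places: ρ_sc(-1.857) ≈ 0.11820.


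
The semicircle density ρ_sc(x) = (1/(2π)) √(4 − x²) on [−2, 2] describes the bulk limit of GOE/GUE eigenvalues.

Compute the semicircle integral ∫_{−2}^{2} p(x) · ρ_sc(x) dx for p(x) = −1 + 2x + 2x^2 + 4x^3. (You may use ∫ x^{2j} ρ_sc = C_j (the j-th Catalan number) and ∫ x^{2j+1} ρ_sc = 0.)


Write p(x) = Σ a_i x^i, split into monomials and integrate each against ρ_sc separately.
Using ∫ x^{2j} ρ_sc = C_j = (1/(j+1)) C(2j, j) (Catalan numbers) and ∫ x^{2j+1} ρ_sc = 0 (odd monomials vanish by symmetry):
  i = 0 (even): a_0 · C_{0} = -1 · 1 = -1
  i = 1 (odd): ∫ x^1 ρ_sc = 0 (vanishes)
  i = 2 (even): a_2 · C_{1} = 2 · 1 = 2
  i = 3 (odd): ∫ x^3 ρ_sc = 0 (vanishes)

Summing the contributions: ∫_{−2}^{2} p(x) ρ_sc(x) dx = (-1) + 2 = 1.


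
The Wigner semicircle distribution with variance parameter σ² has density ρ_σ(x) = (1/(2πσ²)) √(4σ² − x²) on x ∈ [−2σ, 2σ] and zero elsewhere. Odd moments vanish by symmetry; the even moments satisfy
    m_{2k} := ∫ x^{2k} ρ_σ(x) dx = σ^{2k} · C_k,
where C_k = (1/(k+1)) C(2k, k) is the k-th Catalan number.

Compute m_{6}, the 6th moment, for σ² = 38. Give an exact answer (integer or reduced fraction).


By the scaled semicircle moment identity, m_{2k} = σ^{2k} · C_k with k = 3.
C_3 = (1/(k+1)) · C(2k, k) = (1/4) · C(6, 3) = (1/4) · 20 = 5.
σ^{2k} = (σ²)^k = (38)^3 = 54872.

Therefore m_{6} = σ^{6} · C_3 = 54872 · 5 = 274360.


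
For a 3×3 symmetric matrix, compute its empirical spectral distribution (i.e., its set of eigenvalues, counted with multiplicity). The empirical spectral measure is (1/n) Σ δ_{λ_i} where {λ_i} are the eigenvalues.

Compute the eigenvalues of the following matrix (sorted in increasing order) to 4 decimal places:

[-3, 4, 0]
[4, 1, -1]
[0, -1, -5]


Since M is real symmetric, all three eigenvalues are real; they are the roots of det(λI − M) = λ³ − (tr M) λ² + s λ − det M, where s is the sum of the principal 2×2 minors.
tr M = -3 + 1 + (-5) = -7.
s = ((-3)·1 − 4²) + ((-3)·(-5) − 0²) + (1·(-5) − (-1)²) = -19 + 15 + (-6) = -10.
det M (expand along row 1) = (-3)·(-6) − 4·(-20) + 0·(-4) = 98.
Characteristic polynomial: λ³ + 7λ² − 10λ − 98 = 0.
Substitute λ = y + (tr M)/3 = y − 2.333333 to remove the quadratic term: y³ + p·y + q = 0 with p = s − (tr M)²/3 = -26.333333 and q = −2(tr M)³/27 + (tr M)·s/3 − det M = -49.259259.
Three real roots ⇒ use the trigonometric (Viète) form: r = 2√(−p/3) = 5.925463, φ = arccos(3q/(p·r)) = arccos(0.947068) = 0.326821 rad.
y_k = r·cos(φ/3 − 2πk/3) for k = 0, 1, 2 gives y = 5.890336, -2.387235, -3.503101.
λ_k = y_k − 2.333333 gives λ = 3.5570, -4.7206, -5.8364 (check: the sum is -7.0000 = tr M).

Eigenvalues sorted in increasing order: [-5.8364, -4.7206, 3.5570].


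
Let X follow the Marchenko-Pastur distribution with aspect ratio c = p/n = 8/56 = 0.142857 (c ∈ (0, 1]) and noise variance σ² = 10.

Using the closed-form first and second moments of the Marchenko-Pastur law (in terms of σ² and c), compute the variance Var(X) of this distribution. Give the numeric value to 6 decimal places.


Recall the MP moments m_1 = E[X] = σ² and m_2 = E[X²] = σ⁴ (1 + c).
m_1 = E[X] = σ² = 10, so m_1² = 100.
m_2 = E[X²] = σ⁴ (1 + c) = 100 · (1 + 0.142857) = 100 · 1.142857 = 114.285714.
(Note m_2 − m_1² simplifies to c · σ⁴ = 0.142857 · 100.)

Var(X) = m_2 − m_1² = 114.285714 − 100 = 14.285714.


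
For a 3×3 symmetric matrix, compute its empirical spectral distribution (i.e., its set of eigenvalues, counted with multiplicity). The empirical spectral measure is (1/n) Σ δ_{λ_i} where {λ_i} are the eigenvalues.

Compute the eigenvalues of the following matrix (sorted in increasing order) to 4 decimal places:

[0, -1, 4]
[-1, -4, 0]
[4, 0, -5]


Since M is real symmetric, all three eigenvalues are real; they are the roots of det(λI − M) = λ³ − (tr M) λ² + s λ − det M, where s is the sum of the principal 2×2 minors.
tr M = 0 + (-4) + (-5) = -9.
s = (0·(-4) − (-1)²) + (0·(-5) − 4²) + ((-4)·(-5) − 0²) = -1 + (-16) + 20 = 3.
det M (expand along row 1) = 0·20 − (-1)·5 + 4·16 = 69.
Characteristic polynomial: λ³ + 9λ² + 3λ − 69 = 0.
Substitute λ = y + (tr M)/3 = y − 3.000000 to remove the quadratic term: y³ + p·y + q = 0 with p = s − (tr M)²/3 = -24.000000 and q = −2(tr M)³/27 + (tr M)·s/3 − det M = -24.000000.
Three real roots ⇒ use the trigonometric (Viète) form: r = 2√(−p/3) = 5.656854, φ = arccos(3q/(p·r)) = arccos(0.530330) = 1.011806 rad.
y_k = r·cos(φ/3 − 2πk/3) for k = 0, 1, 2 gives y = 5.338158, -1.047953, -4.290205.
λ_k = y_k − 3.000000 gives λ = 2.3382, -4.0480, -7.2902 (check: the sum is -9.0000 = tr M).

Eigenvalues sorted in increasing order: [-7.2902, -4.0480, 2.3382].


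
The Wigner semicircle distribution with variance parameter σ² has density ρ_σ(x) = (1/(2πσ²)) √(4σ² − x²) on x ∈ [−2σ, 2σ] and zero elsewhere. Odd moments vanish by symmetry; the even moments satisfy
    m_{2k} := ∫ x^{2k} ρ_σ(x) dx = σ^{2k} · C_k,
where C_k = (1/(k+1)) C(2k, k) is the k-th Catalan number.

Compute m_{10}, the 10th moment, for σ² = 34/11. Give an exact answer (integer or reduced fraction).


By the scaled semicircle moment identity, m_{2k} = σ^{2k} · C_k with k = 5.
C_5 = (1/(k+1)) · C(2k, k) = (1/6) · C(10, 5) = (1/6) · 252 = 42.
σ^{2k} = (σ²)^k = (34/11)^5 = 45435424/161051.

Therefore m_{10} = σ^{10} · C_5 = (45435424/161051) · 42 = 1908287808/161051.


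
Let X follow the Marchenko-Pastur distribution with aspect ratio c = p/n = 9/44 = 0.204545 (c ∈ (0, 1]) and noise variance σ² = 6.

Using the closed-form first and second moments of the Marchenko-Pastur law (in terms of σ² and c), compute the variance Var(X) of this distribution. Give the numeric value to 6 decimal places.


Recall the MP moments m_1 = E[X] = σ² and m_2 = E[X²] = σ⁴ (1 + c).
m_1 = E[X] = σ² = 6, so m_1² = 36.
m_2 = E[X²] = σ⁴ (1 + c) = 36 · (1 + 0.204545) = 36 · 1.204545 = 43.363636.
(Note m_2 − m_1² simplifies to c · σ⁴ = 0.204545 · 36.)

Var(X) = m_2 − m_1² = 43.363636 − 36 = 7.363636.


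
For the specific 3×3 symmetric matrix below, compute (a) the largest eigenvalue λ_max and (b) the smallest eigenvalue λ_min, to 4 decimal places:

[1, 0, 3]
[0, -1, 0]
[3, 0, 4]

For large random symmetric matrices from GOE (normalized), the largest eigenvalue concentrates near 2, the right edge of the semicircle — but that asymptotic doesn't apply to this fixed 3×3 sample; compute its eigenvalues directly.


Since M is real symmetric, all three eigenvalues are real; they are the roots of det(λI − M) = λ³ − (tr M) λ² + s λ − det M, where s is the sum of the principal 2×2 minors.
tr M = 1 + (-1) + 4 = 4.
s = (1·(-1) − 0²) + (1·4 − 3²) + ((-1)·4 − 0²) = -1 + (-5) + (-4) = -10.
det M (expand along row 1) = 1·(-4) − 0·0 + 3·3 = 5.
Characteristic polynomial: λ³ − 4λ² − 10λ − 5 = 0.
Substitute λ = y + (tr M)/3 = y + 1.333333 to remove the quadratic term: y³ + p·y + q = 0 with p = s − (tr M)²/3 = -15.333333 and q = −2(tr M)³/27 + (tr M)·s/3 − det M = -23.074074.
Three real roots ⇒ use the trigonometric (Viète) form: r = 2√(−p/3) = 4.521553, φ = arccos(3q/(p·r)) = arccos(0.998438) = 0.055892 rad.
y_k = r·cos(φ/3 − 2πk/3) for k = 0, 1, 2 gives y = 4.520769, -2.187435, -2.333333.
λ_k = y_k + 1.333333 gives λ = 5.8541, -0.8541, -1.0000 (check: the sum is 4.0000 = tr M).

Hence λ_max = 5.8541 and λ_min = -1.0000.


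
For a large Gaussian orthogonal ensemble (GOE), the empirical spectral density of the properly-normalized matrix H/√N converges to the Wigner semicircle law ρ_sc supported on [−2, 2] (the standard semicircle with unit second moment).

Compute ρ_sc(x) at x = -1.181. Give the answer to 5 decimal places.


ρ_sc(x) = (1/(2π)) √(4 − x²). With x = -1.181:
  4 − x² = 4 − (-1.181)² = 4 − 1.394761 = 2.605239.
  √(4 − x²) = 1.614075.
  1/(2π) = 0.159155.
  ρ_sc(-1.181) = 0.159155 · 1.614075 = 0.256888.

Rounded to 5 decimal places: ρ_sc(-1.181) ≈ 0.25689.


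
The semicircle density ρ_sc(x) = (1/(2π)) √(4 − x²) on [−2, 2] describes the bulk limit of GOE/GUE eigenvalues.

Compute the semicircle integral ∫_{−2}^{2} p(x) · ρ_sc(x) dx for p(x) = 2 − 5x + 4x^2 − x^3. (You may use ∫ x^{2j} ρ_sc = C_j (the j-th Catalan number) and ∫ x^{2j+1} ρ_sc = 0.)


Write p(x) = Σ a_i x^i, split into monomials and integrate each against ρ_sc separately.
Using ∫ x^{2j} ρ_sc = C_j = (1/(j+1)) C(2j, j) (Catalan numbers) and ∫ x^{2j+1} ρ_sc = 0 (odd monomials vanish by symmetry):
  i = 0 (even): a_0 · C_{0} = 2 · 1 = 2
  i = 1 (odd): ∫ x^1 ρ_sc = 0 (vanishes)
  i = 2 (even): a_2 · C_{1} = 4 · 1 = 4
  i = 3 (odd): ∫ x^3 ρ_sc = 0 (vanishes)

Summing the contributions: ∫_{−2}^{2} p(x) ρ_sc(x) dx = 2 + 4 = 6.


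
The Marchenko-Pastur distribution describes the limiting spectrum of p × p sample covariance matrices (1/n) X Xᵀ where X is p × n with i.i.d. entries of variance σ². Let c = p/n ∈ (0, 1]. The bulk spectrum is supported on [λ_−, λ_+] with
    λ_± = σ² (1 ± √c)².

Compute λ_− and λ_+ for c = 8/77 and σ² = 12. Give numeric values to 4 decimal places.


c = 8/77 = 0.103896; √c = 0.322329.
λ_− = σ² (1 − √c)² = 12 · (1 − 0.322329)² = 12 · (0.677671)² = 5.510853.
λ_+ = σ² (1 + √c)² = 12 · (1 + 0.322329)² = 12 · (1.322329)² = 20.982654.

Rounded to 4 decimal places: λ_− ≈ 5.5109, λ_+ ≈ 20.9827.


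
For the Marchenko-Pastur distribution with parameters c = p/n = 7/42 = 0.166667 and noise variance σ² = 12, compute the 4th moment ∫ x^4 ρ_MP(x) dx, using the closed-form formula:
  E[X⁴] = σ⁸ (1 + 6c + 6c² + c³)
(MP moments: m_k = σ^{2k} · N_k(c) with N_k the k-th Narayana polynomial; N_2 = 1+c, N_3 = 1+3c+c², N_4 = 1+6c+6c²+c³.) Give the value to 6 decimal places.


E[X⁴] = σ⁸ (1 + 6c + 6c² + c³) (fourth MP moment). With σ² = 12 (so σ⁸ = 20736) and c = 7/42 = 0.166667: E[X⁴] = 20736 · (1 + 6·0.166667 + 6·(0.166667)² + (0.166667)³) = 20736 · 2.171296.

So E[X^4] = 45024.000000.


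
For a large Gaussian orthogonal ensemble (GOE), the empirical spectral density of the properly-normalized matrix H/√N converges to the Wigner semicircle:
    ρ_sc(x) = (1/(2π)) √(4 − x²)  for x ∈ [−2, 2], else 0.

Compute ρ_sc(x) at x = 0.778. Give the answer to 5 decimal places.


ρ_sc(x) = (1/(2π)) √(4 − x²). With x = 0.778:
  4 − x² = 4 − (0.778)² = 4 − 0.605284 = 3.394716.
  √(4 − x²) = 1.842476.
  1/(2π) = 0.159155.
  ρ_sc(0.778) = 0.159155 · 1.842476 = 0.293239.

Rounded to 5 decimal places: ρ_sc(0.778) ≈ 0.29324.


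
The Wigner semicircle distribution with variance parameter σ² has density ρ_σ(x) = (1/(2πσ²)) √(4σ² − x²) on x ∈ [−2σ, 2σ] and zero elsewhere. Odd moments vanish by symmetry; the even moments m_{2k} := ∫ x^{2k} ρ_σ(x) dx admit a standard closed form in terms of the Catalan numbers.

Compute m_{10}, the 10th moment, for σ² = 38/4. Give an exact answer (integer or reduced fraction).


By the scaled semicircle moment identity, m_{2k} = σ^{2k} · C_k with k = 5.
C_5 = (1/(k+1)) · C(2k, k) = (1/6) · C(10, 5) = (1/6) · 252 = 42.
σ^{2k} = (σ²)^k = (38/4)^5 = 2476099/32.

Therefore m_{10} = σ^{10} · C_5 = (2476099/32) · 42 = 51998079/16.


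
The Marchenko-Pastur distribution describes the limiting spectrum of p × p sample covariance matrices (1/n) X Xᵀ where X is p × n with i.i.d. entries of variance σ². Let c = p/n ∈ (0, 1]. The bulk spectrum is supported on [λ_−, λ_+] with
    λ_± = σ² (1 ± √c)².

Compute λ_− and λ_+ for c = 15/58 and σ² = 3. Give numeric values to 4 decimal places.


c = 15/58 = 0.258621; √c = 0.508548.
λ_− = σ² (1 − √c)² = 3 · (1 − 0.508548)² = 3 · (0.491452)² = 0.724576.
λ_+ = σ² (1 + √c)² = 3 · (1 + 0.508548)² = 3 · (1.508548)² = 6.827148.

Rounded to 4 decimal places: λ_− ≈ 0.7246, λ_+ ≈ 6.8271.


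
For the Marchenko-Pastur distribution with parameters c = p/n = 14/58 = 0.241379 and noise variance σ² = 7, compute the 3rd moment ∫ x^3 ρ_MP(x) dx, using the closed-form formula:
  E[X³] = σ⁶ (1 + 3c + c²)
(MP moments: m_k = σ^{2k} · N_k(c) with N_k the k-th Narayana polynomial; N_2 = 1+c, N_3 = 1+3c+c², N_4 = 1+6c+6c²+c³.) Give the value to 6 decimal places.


E[X³] = σ⁶ (1 + 3c + c²) (third MP moment). With σ² = 7 (so σ⁶ = 343) and c = 14/58 = 0.241379: E[X³] = 343 · (1 + 3·0.241379 + (0.241379)²) = 343 · 1.782402.

So E[X^3] = 611.363853.


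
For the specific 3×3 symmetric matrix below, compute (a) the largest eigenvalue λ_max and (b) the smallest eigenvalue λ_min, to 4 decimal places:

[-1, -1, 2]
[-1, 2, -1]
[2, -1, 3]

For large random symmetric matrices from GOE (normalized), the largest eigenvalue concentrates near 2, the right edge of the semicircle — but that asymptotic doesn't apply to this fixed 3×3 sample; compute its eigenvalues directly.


Since M is real symmetric, all three eigenvalues are real; they are the roots of det(λI − M) = λ³ − (tr M) λ² + s λ − det M, where s is the sum of the principal 2×2 minors.
tr M = -1 + 2 + 3 = 4.
s = ((-1)·2 − (-1)²) + ((-1)·3 − 2²) + (2·3 − (-1)²) = -3 + (-7) + 5 = -5.
det M (expand along row 1) = (-1)·5 − (-1)·(-1) + 2·(-3) = -12.
Characteristic polynomial: λ³ − 4λ² − 5λ + 12 = 0.
Substitute λ = y + (tr M)/3 = y + 1.333333 to remove the quadratic term: y³ + p·y + q = 0 with p = s − (tr M)²/3 = -10.333333 and q = −2(tr M)³/27 + (tr M)·s/3 − det M = 0.592593.
Three real roots ⇒ use the trigonometric (Viète) form: r = 2√(−p/3) = 3.711843, φ = arccos(3q/(p·r)) = arccos(-0.046350) = 1.617163 rad.
y_k = r·cos(φ/3 − 2πk/3) for k = 0, 1, 2 gives y = 3.185483, 0.057366, -3.242849.
λ_k = y_k + 1.333333 gives λ = 4.5188, 1.3907, -1.9095 (check: the sum is 4.0000 = tr M).

Hence λ_max = 4.5188 and λ_min = -1.9095.


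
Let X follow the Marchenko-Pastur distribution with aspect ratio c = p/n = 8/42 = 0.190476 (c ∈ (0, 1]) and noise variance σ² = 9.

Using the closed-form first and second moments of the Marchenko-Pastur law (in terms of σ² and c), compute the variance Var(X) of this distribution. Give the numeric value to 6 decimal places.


Recall the MP moments m_1 = E[X] = σ² and m_2 = E[X²] = σ⁴ (1 + c).
m_1 = E[X] = σ² = 9, so m_1² = 81.
m_2 = E[X²] = σ⁴ (1 + c) = 81 · (1 + 0.190476) = 81 · 1.190476 = 96.428571.
(Note m_2 − m_1² simplifies to c · σ⁴ = 0.190476 · 81.)

Var(X) = m_2 − m_1² = 96.428571 − 81 = 15.428571.


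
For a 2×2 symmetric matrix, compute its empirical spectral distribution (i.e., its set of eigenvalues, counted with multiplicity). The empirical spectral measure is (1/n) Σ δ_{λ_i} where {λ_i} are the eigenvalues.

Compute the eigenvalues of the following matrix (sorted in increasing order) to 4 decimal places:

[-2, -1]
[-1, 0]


Since M is real symmetric, both eigenvalues are real; they are the roots of det(λI − M) = λ² − (tr M) λ + det M.
tr M = -2 + 0 = -2.
det M = (-2)·0 − (-1)² = 0 − 1 = -1.
Characteristic polynomial: λ² + 2λ − 1 = 0.
Discriminant Δ = (tr M)² − 4·det M = 4 − (-4) = 8; √Δ = 2.828427.
λ = (tr M ± √Δ)/2 = (-2 ± 2.828427)/2, giving (tr M − √Δ)/2 = -2.4142 and (tr M + √Δ)/2 = 0.4142.

Eigenvalues sorted in increasing order: [-2.4142, 0.4142].


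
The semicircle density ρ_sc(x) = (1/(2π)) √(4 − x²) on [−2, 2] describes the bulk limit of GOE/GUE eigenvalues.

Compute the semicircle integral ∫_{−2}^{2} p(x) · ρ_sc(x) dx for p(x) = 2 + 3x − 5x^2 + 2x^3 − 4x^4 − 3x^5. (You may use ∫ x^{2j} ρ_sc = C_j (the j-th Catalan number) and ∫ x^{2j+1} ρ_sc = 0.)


Write p(x) = Σ a_i x^i, split into monomials and integrate each against ρ_sc separately.
Using ∫ x^{2j} ρ_sc = C_j = (1/(j+1)) C(2j, j) (Catalan numbers) and ∫ x^{2j+1} ρ_sc = 0 (odd monomials vanish by symmetry):
  i = 0 (even): a_0 · C_{0} = 2 · 1 = 2
  i = 1 (odd): ∫ x^1 ρ_sc = 0 (vanishes)
  i = 2 (even): a_2 · C_{1} = -5 · 1 = -5
  i = 3 (odd): ∫ x^3 ρ_sc = 0 (vanishes)
  i = 4 (even): a_4 · C_{2} = -4 · 2 = -8
  i = 5 (odd): ∫ x^5 ρ_sc = 0 (vanishes)

Summing the contributions: ∫_{−2}^{2} p(x) ρ_sc(x) dx = 2 + (-5) + (-8) = -11.


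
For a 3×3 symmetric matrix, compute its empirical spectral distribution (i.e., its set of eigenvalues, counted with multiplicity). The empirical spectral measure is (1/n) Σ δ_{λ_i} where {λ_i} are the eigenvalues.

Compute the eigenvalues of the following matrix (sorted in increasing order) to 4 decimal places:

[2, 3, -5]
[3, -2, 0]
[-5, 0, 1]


Since M is real symmetric, all three eigenvalues are real; they are the roots of det(λI − M) = λ³ − (tr M) λ² + s λ − det M, where s is the sum of the principal 2×2 minors.
tr M = 2 + (-2) + 1 = 1.
s = (2·(-2) − 3²) + (2·1 − (-5)²) + ((-2)·1 − 0²) = -13 + (-23) + (-2) = -38.
det M (expand along row 1) = 2·(-2) − 3·3 + (-5)·(-10) = 37.
Characteristic polynomial: λ³ − λ² − 38λ − 37 = 0.
Substitute λ = y + (tr M)/3 = y + 0.333333 to remove the quadratic term: y³ + p·y + q = 0 with p = s − (tr M)²/3 = -38.333333 and q = −2(tr M)³/27 + (tr M)·s/3 − det M = -49.740741.
Three real roots ⇒ use the trigonometric (Viète) form: r = 2√(−p/3) = 7.149204, φ = arccos(3q/(p·r)) = arccos(0.544502) = 0.995001 rad.
y_k = r·cos(φ/3 − 2πk/3) for k = 0, 1, 2 gives y = 6.759578, -1.363749, -5.395828.
λ_k = y_k + 0.333333 gives λ = 7.0929, -1.0304, -5.0625 (check: the sum is 1.0000 = tr M).

Eigenvalues sorted in increasing order: [-5.0625, -1.0304, 7.0929].


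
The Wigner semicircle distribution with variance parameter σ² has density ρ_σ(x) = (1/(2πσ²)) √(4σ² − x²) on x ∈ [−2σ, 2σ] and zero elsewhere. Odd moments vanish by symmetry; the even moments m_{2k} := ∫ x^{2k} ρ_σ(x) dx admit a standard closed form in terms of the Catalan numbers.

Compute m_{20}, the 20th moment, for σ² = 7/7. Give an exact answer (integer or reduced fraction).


By the scaled semicircle moment identity, m_{2k} = σ^{2k} · C_k with k = 10.
C_10 = (1/(k+1)) · C(2k, k) = (1/11) · C(20, 10) = (1/11) · 184756 = 16796.
σ^{2k} = (σ²)^k = (7/7)^10 = 1.

Therefore m_{20} = σ^{20} · C_10 = 1 · 16796 = 16796.


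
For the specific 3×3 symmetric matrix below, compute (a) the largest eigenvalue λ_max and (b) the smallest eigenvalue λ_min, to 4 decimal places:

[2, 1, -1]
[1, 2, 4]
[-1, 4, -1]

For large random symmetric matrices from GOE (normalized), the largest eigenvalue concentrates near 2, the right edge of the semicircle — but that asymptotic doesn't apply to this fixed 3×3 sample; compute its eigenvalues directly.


Since M is real symmetric, all three eigenvalues are real; they are the roots of det(λI − M) = λ³ − (tr M) λ² + s λ − det M, where s is the sum of the principal 2×2 minors.
tr M = 2 + 2 + (-1) = 3.
s = (2·2 − 1²) + (2·(-1) − (-1)²) + (2·(-1) − 4²) = 3 + (-3) + (-18) = -18.
det M (expand along row 1) = 2·(-18) − 1·3 + (-1)·6 = -45.
Characteristic polynomial: λ³ − 3λ² − 18λ + 45 = 0.
Substitute λ = y + (tr M)/3 = y + 1.000000 to remove the quadratic term: y³ + p·y + q = 0 with p = s − (tr M)²/3 = -21.000000 and q = −2(tr M)³/27 + (tr M)·s/3 − det M = 25.000000.
Three real roots ⇒ use the trigonometric (Viète) form: r = 2√(−p/3) = 5.291503, φ = arccos(3q/(p·r)) = arccos(-0.674937) = 2.311675 rad.
y_k = r·cos(φ/3 − 2πk/3) for k = 0, 1, 2 gives y = 3.796769, 1.293544, -5.090313.
λ_k = y_k + 1.000000 gives λ = 4.7968, 2.2935, -4.0903 (check: the sum is 3.0000 = tr M).

Hence λ_max = 4.7968 and λ_min = -4.0903.


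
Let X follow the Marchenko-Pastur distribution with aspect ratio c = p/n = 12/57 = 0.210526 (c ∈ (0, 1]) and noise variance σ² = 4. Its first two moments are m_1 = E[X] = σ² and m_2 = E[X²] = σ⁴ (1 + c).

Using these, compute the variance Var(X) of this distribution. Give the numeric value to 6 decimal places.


m_1 = E[X] = σ² = 4, so m_1² = 16.
m_2 = E[X²] = σ⁴ (1 + c) = 16 · (1 + 0.210526) = 16 · 1.210526 = 19.368421.
(Note m_2 − m_1² simplifies to c · σ⁴ = 0.210526 · 16.)

Var(X) = m_2 − m_1² = 19.368421 − 16 = 3.368421.


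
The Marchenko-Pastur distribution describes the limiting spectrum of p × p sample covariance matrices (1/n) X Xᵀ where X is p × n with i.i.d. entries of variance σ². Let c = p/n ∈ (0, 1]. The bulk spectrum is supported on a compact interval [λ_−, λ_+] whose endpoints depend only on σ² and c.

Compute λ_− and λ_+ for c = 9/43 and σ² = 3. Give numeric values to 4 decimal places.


c = 9/43 = 0.209302; √c = 0.457496.
λ_− = σ² (1 − √c)² = 3 · (1 − 0.457496)² = 3 · (0.542504)² = 0.882933.
λ_+ = σ² (1 + √c)² = 3 · (1 + 0.457496)² = 3 · (1.457496)² = 6.372881.

Rounded to 4 decimal places: λ_− ≈ 0.8829, λ_+ ≈ 6.3729.


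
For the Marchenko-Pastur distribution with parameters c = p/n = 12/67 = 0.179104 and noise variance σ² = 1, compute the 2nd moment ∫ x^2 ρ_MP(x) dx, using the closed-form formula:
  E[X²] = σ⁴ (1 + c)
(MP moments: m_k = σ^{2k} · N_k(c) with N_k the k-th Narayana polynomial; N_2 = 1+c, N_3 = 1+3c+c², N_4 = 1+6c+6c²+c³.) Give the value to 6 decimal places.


E[X²] = σ⁴ (1 + c) (second MP moment). With σ² = 1 (so σ⁴ = 1) and c = 12/67 = 0.179104: E[X²] = 1 · (1 + 0.179104) = 1 · 1.179104.

So E[X^2] = 1.179104.


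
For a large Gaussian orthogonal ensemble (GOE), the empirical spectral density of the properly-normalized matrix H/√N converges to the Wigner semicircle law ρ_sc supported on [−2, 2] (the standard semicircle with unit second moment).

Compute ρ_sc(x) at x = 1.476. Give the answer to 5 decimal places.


ρ_sc(x) = (1/(2π)) √(4 − x²). With x = 1.476:
  4 − x² = 4 − (1.476)² = 4 − 2.178576 = 1.821424.
  √(4 − x²) = 1.349601.
  1/(2π) = 0.159155.
  ρ_sc(1.476) = 0.159155 · 1.349601 = 0.214796.

Rounded to 5 decimal places: ρ_sc(1.476) ≈ 0.21480.


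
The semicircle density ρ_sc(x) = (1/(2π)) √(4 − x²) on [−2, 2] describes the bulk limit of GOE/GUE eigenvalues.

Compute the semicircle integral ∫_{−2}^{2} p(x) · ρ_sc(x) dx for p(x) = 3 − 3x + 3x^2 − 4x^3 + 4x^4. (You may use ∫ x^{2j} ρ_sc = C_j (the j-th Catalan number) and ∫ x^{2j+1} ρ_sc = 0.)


Write p(x) = Σ a_i x^i, split into monomials and integrate each against ρ_sc separately.
Using ∫ x^{2j} ρ_sc = C_j = (1/(j+1)) C(2j, j) (Catalan numbers) and ∫ x^{2j+1} ρ_sc = 0 (odd monomials vanish by symmetry):
  i = 0 (even): a_0 · C_{0} = 3 · 1 = 3
  i = 1 (odd): ∫ x^1 ρ_sc = 0 (vanishes)
  i = 2 (even): a_2 · C_{1} = 3 · 1 = 3
  i = 3 (odd): ∫ x^3 ρ_sc = 0 (vanishes)
  i = 4 (even): a_4 · C_{2} = 4 · 2 = 8

Summing the contributions: ∫_{−2}^{2} p(x) ρ_sc(x) dx = 3 + 3 + 8 = 14.


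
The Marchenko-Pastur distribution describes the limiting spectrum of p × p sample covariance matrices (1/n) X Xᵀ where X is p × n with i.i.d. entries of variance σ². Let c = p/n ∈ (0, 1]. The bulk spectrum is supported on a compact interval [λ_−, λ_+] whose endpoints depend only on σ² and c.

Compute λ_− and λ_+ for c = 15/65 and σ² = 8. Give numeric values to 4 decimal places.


c = 15/65 = 0.230769; √c = 0.480384.
λ_− = σ² (1 − √c)² = 8 · (1 − 0.480384)² = 8 · (0.519616)² = 2.160002.
λ_+ = σ² (1 + √c)² = 8 · (1 + 0.480384)² = 8 · (1.480384)² = 17.532305.

Rounded to 4 decimal places: λ_− ≈ 2.1600, λ_+ ≈ 17.5323.


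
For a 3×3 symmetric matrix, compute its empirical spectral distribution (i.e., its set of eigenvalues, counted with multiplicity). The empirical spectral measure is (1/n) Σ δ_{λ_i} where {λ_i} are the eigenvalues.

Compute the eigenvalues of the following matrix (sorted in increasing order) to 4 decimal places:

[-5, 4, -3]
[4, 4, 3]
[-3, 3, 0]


Since M is real symmetric, all three eigenvalues are real; they are the roots of det(λI − M) = λ³ − (tr M) λ² + s λ − det M, where s is the sum of the principal 2×2 minors.
tr M = -5 + 4 + 0 = -1.
s = ((-5)·4 − 4²) + ((-5)·0 − (-3)²) + (4·0 − 3²) = -36 + (-9) + (-9) = -54.
det M (expand along row 1) = (-5)·(-9) − 4·9 + (-3)·24 = -63.
Characteristic polynomial: λ³ + λ² − 54λ + 63 = 0.
Substitute λ = y + (tr M)/3 = y − 0.333333 to remove the quadratic term: y³ + p·y + q = 0 with p = s − (tr M)²/3 = -54.333333 and q = −2(tr M)³/27 + (tr M)·s/3 − det M = 81.074074.
Three real roots ⇒ use the trigonometric (Viète) form: r = 2√(−p/3) = 8.511430, φ = arccos(3q/(p·r)) = arccos(-0.525938) = 2.124614 rad.
y_k = r·cos(φ/3 − 2πk/3) for k = 0, 1, 2 gives y = 6.464695, 1.562350, -8.027045.
λ_k = y_k − 0.333333 gives λ = 6.1314, 1.2290, -8.3604 (check: the sum is -1.0000 = tr M).

Eigenvalues sorted in increasing order: [-8.3604, 1.2290, 6.1314].


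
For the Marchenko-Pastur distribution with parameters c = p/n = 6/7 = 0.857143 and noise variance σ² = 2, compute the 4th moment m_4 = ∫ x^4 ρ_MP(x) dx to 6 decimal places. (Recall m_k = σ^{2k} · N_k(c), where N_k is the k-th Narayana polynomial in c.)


E[X⁴] = σ⁸ (1 + 6c + 6c² + c³) (fourth MP moment). With σ² = 2 (so σ⁸ = 16) and c = 6/7 = 0.857143: E[X⁴] = 16 · (1 + 6·0.857143 + 6·(0.857143)² + (0.857143)³) = 16 · 11.180758.

So E[X^4] = 178.892128.


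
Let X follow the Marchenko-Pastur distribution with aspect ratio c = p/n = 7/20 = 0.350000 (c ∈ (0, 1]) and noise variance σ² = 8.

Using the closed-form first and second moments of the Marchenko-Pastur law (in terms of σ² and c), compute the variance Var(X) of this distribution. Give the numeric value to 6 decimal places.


Recall the MP moments m_1 = E[X] = σ² and m_2 = E[X²] = σ⁴ (1 + c).
m_1 = E[X] = σ² = 8, so m_1² = 64.
m_2 = E[X²] = σ⁴ (1 + c) = 64 · (1 + 0.350000) = 64 · 1.350000 = 86.400000.
(Note m_2 − m_1² simplifies to c · σ⁴ = 0.350000 · 64.)

Var(X) = m_2 − m_1² = 86.400000 − 64 = 22.400000.


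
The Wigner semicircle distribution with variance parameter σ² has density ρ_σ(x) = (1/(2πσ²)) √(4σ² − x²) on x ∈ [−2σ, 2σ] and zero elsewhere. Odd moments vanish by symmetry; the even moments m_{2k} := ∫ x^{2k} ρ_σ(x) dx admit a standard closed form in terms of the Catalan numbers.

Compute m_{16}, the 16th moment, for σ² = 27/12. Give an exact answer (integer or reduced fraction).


By the scaled semicircle moment identity, m_{2k} = σ^{2k} · C_k with k = 8.
C_8 = (1/(k+1)) · C(2k, k) = (1/9) · C(16, 8) = (1/9) · 12870 = 1430.
σ^{2k} = (σ²)^k = (27/12)^8 = 43046721/65536.

Therefore m_{16} = σ^{16} · C_8 = (43046721/65536) · 1430 = 30778405515/32768.
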